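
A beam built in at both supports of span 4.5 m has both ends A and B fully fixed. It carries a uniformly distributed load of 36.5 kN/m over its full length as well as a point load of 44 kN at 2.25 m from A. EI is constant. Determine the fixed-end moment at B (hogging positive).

Release both end moments; the primary structure is a simply-supported span AB with redundants M_A and M_B.
End rotations of the released simple span under the applied load (×1/EI):
  at A: UDL 36.5: wL³/(24EI) = 138.6/EI
  at B: UDL 36.5: wL³/(24EI) = 138.6/EI
  at A: point load 44 at a = 2.25: Pab(L + b)/(6LEI) = 55.69/EI
  at B: point load 44 at a = 2.25: Pab(L + a)/(6LEI) = 55.69/EI
  θ_A0 = 194.3/EI,  θ_B0 = 194.3/EI
Flexibility coefficients: a unit moment at one end gives L/(3EI) there and L/(6EI) at the far end, so f₁₁ = f₂₂ = 1.5/EI and f₁₂ = f₂₁ = 0.75/EI.
Compatibility — zero rotation at each built-in end:
  1.5 M_A + 0.75 M_B = 194.3
  0.75 M_A + 1.5 M_B = 194.3
Solving the pair gives M_A = 86.34 kN·m and M_B = 86.34 kN·m (hogging).

M_B = 86.34 kN·m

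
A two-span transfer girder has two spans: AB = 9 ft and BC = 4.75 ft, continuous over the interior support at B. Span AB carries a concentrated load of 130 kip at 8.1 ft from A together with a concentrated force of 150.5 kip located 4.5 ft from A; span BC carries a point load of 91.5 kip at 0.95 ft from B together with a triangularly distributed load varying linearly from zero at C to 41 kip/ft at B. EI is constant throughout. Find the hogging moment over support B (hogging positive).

M_B = 274.6 kip·ft

Release continuity at B by inserting a hinge; the redundant is the internal moment M_B. The primary structure is two simply-supported spans AB and BC.
End slopes at the hinge B, treating each span as simply supported:
  span AB: point load 130 at a = 8.1: Pab(L + a)/(6LEI) = 300.1/EI
  span AB: point load 150.5 at a = 4.5: Pab(L + a)/(6LEI) = 761.9/EI
  span BC: point load 91.5 at a = 0.95: Pab(L + b)/(6LEI) = 99.09/EI
  span BC: triangular load, peak 41: w₀L³/(45EI) = 97.65/EI
  relative rotation θ_0 = (1062 + 196.7)/EI = 1259/EI
A unit hogging moment at B produces rotation L₁/(3EI) + L₂/(3EI) = 4.583/EI.
Slope continuity at B: θ_0 = M_B·4.583/EI, so M_B = 1259/4.583 = 274.6 kip·ft (hogging).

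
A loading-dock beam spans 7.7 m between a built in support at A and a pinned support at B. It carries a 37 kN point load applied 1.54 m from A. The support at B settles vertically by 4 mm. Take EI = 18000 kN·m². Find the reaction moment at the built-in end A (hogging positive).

M_A = 44.67 kN·m

Release the roller at B. Primary structure: cantilever fixed at A.
Downward deflection at the released point B due to the loads:
  point load 37 at a = 1.54: Pa²(3L − a)/(6EI) = 315.3/EI
Tip deflection under a unit load at B: L³/(3EI) = 152.2/EI.
With EI = 18000 kN·m²: δ_0 = 0.017517 m and δ_{BB} = 0.008454 m/kN.
Compatibility — the beam at B must follow the support down by 0.004 m: δ_0 − R_B·δ_{BB} = 0.004, so R_B = (0.017517 − 0.004)/0.008454 = 1.599 kN.
Moment equilibrium about A: M_A = Σ(load moments about A) − R_B·L = 56.98 − 1.599×7.7 = 44.67 kN·m.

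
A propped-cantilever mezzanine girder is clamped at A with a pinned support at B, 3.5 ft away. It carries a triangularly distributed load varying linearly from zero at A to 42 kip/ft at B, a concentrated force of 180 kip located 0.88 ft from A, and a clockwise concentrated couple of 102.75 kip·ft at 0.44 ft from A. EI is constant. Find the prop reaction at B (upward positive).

R_B = 66.44 kip

Take the reaction at B as the redundant and release it; the primary structure is a cantilever fixed at A.
Deflection at B on the released cantilever, summing each load's contribution:
  triangular load, peak 42 at the free end: 11w₀L⁴/(120EI) = 577.7/EI
  point load 180 at a = 0.88: Pa²(3L − a)/(6EI) = 223.5/EI
  clockwise couple 102.75 at a = 0.44: M₀a(2L − a)/(2EI) = 148.3/EI
  δ_0 = 949.5/EI
Flexibility coefficient — unit upward force at B: δ_{BB} = L³/(3EI) = 14.29/EI.
The prop prevents deflection at B: R_B = δ_0/δ_{BB} = 949.5/14.29 = 66.44 kip.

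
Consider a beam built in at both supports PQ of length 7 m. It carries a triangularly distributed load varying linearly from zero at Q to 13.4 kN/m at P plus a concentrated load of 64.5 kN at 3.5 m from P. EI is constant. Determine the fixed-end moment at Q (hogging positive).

M_Q = 78.32 kN·m

Release both end moments; the primary structure is a simply-supported span PQ with redundants M_P and M_Q.
Simple-span end rotations at P and Q under the given loads:
  at P: triangular load, peak 13.4: w₀L³/(45EI) = 102.1/EI
  at Q: triangular load, peak 13.4: 7w₀L³/(360EI) = 89.37/EI
  at P: point load 64.5 at a = 3.5: Pab(L + b)/(6LEI) = 197.5/EI
  at Q: point load 64.5 at a = 3.5: Pab(L + a)/(6LEI) = 197.5/EI
  θ_P0 = 299.7/EI,  θ_Q0 = 286.9/EI
Flexibility coefficients: a unit moment at one end gives L/(3EI) there and L/(6EI) at the far end, so f₁₁ = f₂₂ = 2.333/EI and f₁₂ = f₂₁ = 1.167/EI.
Compatibility — zero rotation at each built-in end:
  2.333 M_P + 1.167 M_Q = 299.7
  1.167 M_P + 2.333 M_Q = 286.9
Solving the pair gives M_P = 89.27 kN·m and M_Q = 78.32 kN·m (hogging).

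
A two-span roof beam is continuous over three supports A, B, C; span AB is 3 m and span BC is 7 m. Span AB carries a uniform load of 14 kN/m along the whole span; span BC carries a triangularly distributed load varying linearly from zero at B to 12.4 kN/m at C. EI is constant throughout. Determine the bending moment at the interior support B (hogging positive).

Release continuity at B by inserting a hinge; the redundant is the internal moment M_B. The primary structure is two simply-supported spans AB and BC.
Rotations at B on the released spans (each span's end-slope, ×1/EI):
  span AB: UDL 14: wL³/(24EI) = 15.75/EI
  span BC: triangular load, peak 12.4: 7w₀L³/(360EI) = 82.7/EI
  relative rotation θ_0 = (15.75 + 82.7)/EI = 98.45/EI
A unit hogging moment at B produces rotation L₁/(3EI) + L₂/(3EI) = 3.333/EI.
Slope continuity at B: θ_0 = M_B·3.333/EI, so M_B = 98.45/3.333 = 29.54 kN·m (hogging).

M_B = 29.54 kN·m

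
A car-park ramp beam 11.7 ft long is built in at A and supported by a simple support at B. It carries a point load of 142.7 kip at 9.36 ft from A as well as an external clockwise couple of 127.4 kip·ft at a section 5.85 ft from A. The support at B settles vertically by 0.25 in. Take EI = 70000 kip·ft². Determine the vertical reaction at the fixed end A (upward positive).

Remove the prop at B; the released (primary) structure is a cantilever built in at A.
Deflection at B on the released cantilever, summing each load's contribution:
  point load 142.7 at a = 9.36: Pa²(3L − a)/(6EI) = 53633/EI
  clockwise couple 127.4 at a = 5.85: M₀a(2L − a)/(2EI) = 6540/EI
  δ_0 = 60173/EI
Flexibility coefficient — unit upward force at B: δ_{BB} = L³/(3EI) = 533.9/EI.
With EI = 70000 kip·ft²: δ_0 = 0.85961 ft and δ_{BB} = 0.007627 ft/kip.
Compatibility — the beam at B must follow the support down by 0.02083 ft: δ_0 − R_B·δ_{BB} = 0.02083, so R_B = (0.85961 − 0.02083)/0.007627 = 110 kip.
Vertical equilibrium: R_A = ΣP − R_B = 142.7 − 110 = 32.72 kip.

R_A = 32.72 kip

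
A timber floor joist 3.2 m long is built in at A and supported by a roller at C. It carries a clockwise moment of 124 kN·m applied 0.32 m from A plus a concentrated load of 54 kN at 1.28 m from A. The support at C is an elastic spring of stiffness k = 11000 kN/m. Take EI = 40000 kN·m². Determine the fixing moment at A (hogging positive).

Release the roller at C. Primary structure: cantilever fixed at A.
Downward deflection at the released point C due to the loads:
  clockwise couple 124 at a = 0.32: M₀a(2L − a)/(2EI) = 120.6/EI
  point load 54 at a = 1.28: Pa²(3L − a)/(6EI) = 122.7/EI
  δ_0 = 243.3/EI
Tip deflection under a unit load at C: L³/(3EI) = 10.92/EI.
With EI = 40000 kN·m²: δ_0 = 0.006083 m and δ_{CC} = 0.000273 m/kN.
Compatibility — the spring shortens by R_C/k under the reaction it provides: δ_0 − R_C·δ_{CC} = R_C/k. With 1/k = 0.000091 m/kN, R_C = δ_0 / (δ_{CC} + 1/k) = 0.006083 / (0.000273 + 0.000091) = 16.71 kN.
Moment equilibrium about A: M_A = Σ(load moments about A) − R_C·L = 193.1 − 16.71×3.2 = 139.6 kN·m.

M_A = 139.6 kN·m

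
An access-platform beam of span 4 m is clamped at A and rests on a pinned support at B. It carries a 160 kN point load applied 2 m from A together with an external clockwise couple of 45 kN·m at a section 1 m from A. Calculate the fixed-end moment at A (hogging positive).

M_A = 135.5 kN·m

Release the roller at B. Primary structure: cantilever fixed at A.
Primary-structure tip deflection at B by superposition:
  point load 160 at a = 2: Pa²(3L − a)/(6EI) = 1067/EI
  clockwise couple 45 at a = 1: M₀a(2L − a)/(2EI) = 157.5/EI
  δ_0 = 1224/EI
Tip deflection under a unit load at B: L³/(3EI) = 21.33/EI.
Compatibility at B: δ_0 − R_B·δ_{BB} = 0, so R_B = 1224/21.33 = 57.38 kN.
Moment equilibrium about A: M_A = Σ(load moments about A) − R_B·L = 365 − 57.38×4 = 135.5 kN·m.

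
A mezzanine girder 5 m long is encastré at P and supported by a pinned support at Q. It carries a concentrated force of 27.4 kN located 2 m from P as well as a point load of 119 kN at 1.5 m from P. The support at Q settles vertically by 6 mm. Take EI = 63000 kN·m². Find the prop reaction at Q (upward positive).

Choose R_Q as the redundant. The primary structure is the cantilever fixed at P.
Free-end deflection of the primary structure under the applied loading (downward +):
  point load 27.4 at a = 2: Pa²(3L − a)/(6EI) = 237.5/EI
  point load 119 at a = 1.5: Pa²(3L − a)/(6EI) = 602.4/EI
  δ_0 = 839.9/EI
Flexibility coefficient — unit upward force at Q: δ_{QQ} = L³/(3EI) = 41.67/EI.
With EI = 63000 kN·m²: δ_0 = 0.013332 m and δ_{QQ} = 0.000661 m/kN.
Compatibility — the beam at Q must follow the support down by 0.006 m: δ_0 − R_Q·δ_{QQ} = 0.006, so R_Q = (0.013332 − 0.006)/0.000661 = 11.09 kN.

R_Q = 11.09 kN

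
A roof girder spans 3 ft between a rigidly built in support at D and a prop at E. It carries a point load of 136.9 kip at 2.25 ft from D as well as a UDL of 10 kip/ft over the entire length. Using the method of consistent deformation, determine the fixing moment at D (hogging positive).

Choose R_E as the redundant. The primary structure is the cantilever fixed at D.
Free-end deflection of the primary structure under the applied loading (downward +):
  point load 136.9 at a = 2.25: Pa²(3L − a)/(6EI) = 779.7/EI
  UDL 10: wL⁴/(8EI) = 101.2/EI
  δ_0 = 880.9/EI
Flexibility coefficient — unit upward force at E: δ_{EE} = L³/(3EI) = 9/EI.
Compatibility at E: δ_0 − R_E·δ_{EE} = 0, so R_E = 880.9/9 = 97.88 kip.
Moment equilibrium about D: M_D = Σ(load moments about D) − R_E·L = 353 − 97.88×3 = 59.38 kip·ft.

M_D = 59.38 kip·ft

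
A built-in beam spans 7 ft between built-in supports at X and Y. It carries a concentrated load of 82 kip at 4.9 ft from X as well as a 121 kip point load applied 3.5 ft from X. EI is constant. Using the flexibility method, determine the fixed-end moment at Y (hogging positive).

Release both end moments; the primary structure is a simply-supported span XY with redundants M_X and M_Y.
On the primary (simply-supported) span, the end slopes from the loading are:
  at X: point load 82 at a = 4.9: Pab(L + b)/(6LEI) = 182.8/EI
  at Y: point load 82 at a = 4.9: Pab(L + a)/(6LEI) = 239.1/EI
  at X: point load 121 at a = 3.5: Pab(L + b)/(6LEI) = 370.6/EI
  at Y: point load 121 at a = 3.5: Pab(L + a)/(6LEI) = 370.6/EI
  θ_X0 = 553.4/EI,  θ_Y0 = 609.6/EI
Flexibility coefficients: a unit moment at one end gives L/(3EI) there and L/(6EI) at the far end, so f₁₁ = f₂₂ = 2.333/EI and f₁₂ = f₂₁ = 1.167/EI.
Compatibility — zero rotation at each built-in end:
  2.333 M_X + 1.167 M_Y = 553.4
  1.167 M_X + 2.333 M_Y = 609.6
Solving the pair gives M_X = 142 kip·ft and M_Y = 190.3 kip·ft (hogging).

M_Y = 190.3 kip·ft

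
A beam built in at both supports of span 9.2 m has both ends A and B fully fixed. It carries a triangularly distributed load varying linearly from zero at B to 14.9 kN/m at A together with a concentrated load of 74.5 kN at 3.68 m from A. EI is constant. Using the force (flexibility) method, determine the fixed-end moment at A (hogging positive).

M_A = 161.8 kN·m

Release both end moments; the primary structure is a simply-supported span AB with redundants M_A and M_B.
On the primary (simply-supported) span, the end slopes from the loading are:
  at A: triangular load, peak 14.9: w₀L³/(45EI) = 257.8/EI
  at B: triangular load, peak 14.9: 7w₀L³/(360EI) = 225.6/EI
  at A: point load 74.5 at a = 3.68: Pab(L + b)/(6LEI) = 403.6/EI
  at B: point load 74.5 at a = 3.68: Pab(L + a)/(6LEI) = 353.1/EI
  θ_A0 = 661.4/EI,  θ_B0 = 578.7/EI
Flexibility coefficients: a unit moment at one end gives L/(3EI) there and L/(6EI) at the far end, so f₁₁ = f₂₂ = 3.067/EI and f₁₂ = f₂₁ = 1.533/EI.
Compatibility — zero rotation at each built-in end:
  3.067 M_A + 1.533 M_B = 661.4
  1.533 M_A + 3.067 M_B = 578.7
Solving the pair gives M_A = 161.8 kN·m and M_B = 107.8 kN·m (hogging).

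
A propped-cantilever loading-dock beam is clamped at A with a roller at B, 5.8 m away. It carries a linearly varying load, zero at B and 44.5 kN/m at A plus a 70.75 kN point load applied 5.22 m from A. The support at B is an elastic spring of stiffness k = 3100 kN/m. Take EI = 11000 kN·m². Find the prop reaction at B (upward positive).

Take the reaction at B as the redundant and release it; the primary structure is a cantilever fixed at A.
Deflection at B on the released cantilever, summing each load's contribution:
  triangular load, peak 44.5 at the fixed end: w₀L⁴/(30EI) = 1679/EI
  point load 70.75 at a = 5.22: Pa²(3L − a)/(6EI) = 3913/EI
  δ_0 = 5592/EI
Tip deflection under a unit load at B: L³/(3EI) = 65.04/EI.
With EI = 11000 kN·m²: δ_0 = 0.50837 m and δ_{BB} = 0.005912 m/kN.
Compatibility — the spring shortens by R_B/k under the reaction it provides: δ_0 − R_B·δ_{BB} = R_B/k. With 1/k = 0.000323 m/kN, R_B = δ_0 / (δ_{BB} + 1/k) = 0.50837 / (0.005912 + 0.000323) = 81.53 kN.

R_B = 81.53 kN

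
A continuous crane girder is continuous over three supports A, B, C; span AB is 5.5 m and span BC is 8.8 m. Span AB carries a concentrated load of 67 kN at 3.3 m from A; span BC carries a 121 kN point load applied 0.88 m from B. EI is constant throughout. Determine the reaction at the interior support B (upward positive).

R_B = 173.7 kN

Insert a hinge at B; M_B is the redundant, and each span becomes simply supported.
End slopes at the hinge B, treating each span as simply supported:
  span AB: point load 67 at a = 3.3: Pab(L + a)/(6LEI) = 129.7/EI
  span BC: point load 121 at a = 0.88: Pab(L + b)/(6LEI) = 267.1/EI
  relative rotation θ_0 = (129.7 + 267.1)/EI = 396.8/EI
A unit hogging moment at B produces rotation L₁/(3EI) + L₂/(3EI) = 4.767/EI.
Compatibility: M_B·(L₁+L₂)/(3EI) = θ_0, giving M_B = 83.24 kN·m (hogging).
Span AB, ΣM about A with M_B applied at B: R_B^{AB}·5.5 = 221.1 + 83.24, so R_B^{AB} = 55.33 kN and R_A = 67 − 55.33 = 11.67 kN.
Span BC, ΣM about C: R_B^{BC}·8.8 = 958.3 + 83.24, so R_B^{BC} = 118.4 kN and R_C = 121 − 118.4 = 2.641 kN.
R_B = 55.33 + 118.4 = 173.7 kN.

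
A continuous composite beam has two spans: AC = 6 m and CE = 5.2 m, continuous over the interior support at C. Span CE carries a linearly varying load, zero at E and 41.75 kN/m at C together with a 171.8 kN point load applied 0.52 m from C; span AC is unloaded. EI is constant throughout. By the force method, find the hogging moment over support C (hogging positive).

M_C = 70.41 kN·m

Release continuity at C by inserting a hinge; the redundant is the internal moment M_C. The primary structure is two simply-supported spans AC and CE.
End slopes at the hinge C, treating each span as simply supported:
  span CE: triangular load, peak 41.75: w₀L³/(45EI) = 130.5/EI
  span CE: point load 171.8 at a = 0.52: Pab(L + b)/(6LEI) = 132.4/EI
  relative rotation θ_0 = (0 + 262.8)/EI = 262.8/EI
A unit hogging moment at C produces rotation L₁/(3EI) + L₂/(3EI) = 3.733/EI.
Compatibility: M_C·(L₁+L₂)/(3EI) = θ_0, giving M_C = 70.41 kN·m (hogging).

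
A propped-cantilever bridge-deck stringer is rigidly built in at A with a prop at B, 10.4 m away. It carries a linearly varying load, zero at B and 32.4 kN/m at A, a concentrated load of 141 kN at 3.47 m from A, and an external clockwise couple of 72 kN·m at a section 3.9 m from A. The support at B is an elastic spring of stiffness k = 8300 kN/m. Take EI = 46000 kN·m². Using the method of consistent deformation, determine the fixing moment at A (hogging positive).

Remove the prop at B; the released (primary) structure is a cantilever built in at A.
Free-end deflection of the primary structure under the applied loading (downward +):
  triangular load, peak 32.4 at the fixed end: w₀L⁴/(30EI) = 12634/EI
  point load 141 at a = 3.47: Pa²(3L − a)/(6EI) = 7847/EI
  clockwise couple 72 at a = 3.9: M₀a(2L − a)/(2EI) = 2373/EI
  δ_0 = 22854/EI
Tip deflection under a unit load at B: L³/(3EI) = 375/EI.
With EI = 46000 kN·m²: δ_0 = 0.49682 m and δ_{BB} = 0.008151 m/kN.
Compatibility — the spring shortens by R_B/k under the reaction it provides: δ_0 − R_B·δ_{BB} = R_B/k. With 1/k = 0.00012 m/kN, R_B = δ_0 / (δ_{BB} + 1/k) = 0.49682 / (0.008151 + 0.00012) = 60.06 kN.
Moment equilibrium about A: M_A = Σ(load moments about A) − R_B·L = 1145 − 60.06×10.4 = 520.7 kN·m.

M_A = 520.7 kN·m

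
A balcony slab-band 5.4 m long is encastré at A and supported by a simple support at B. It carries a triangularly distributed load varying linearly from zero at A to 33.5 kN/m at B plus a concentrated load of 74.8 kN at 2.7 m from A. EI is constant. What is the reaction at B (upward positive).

R_B = 73.12 kN

Take the reaction at B as the redundant and release it; the primary structure is a cantilever fixed at A.
Downward deflection at the released point B due to the loads:
  triangular load, peak 33.5 at the free end: 11w₀L⁴/(120EI) = 2611/EI
  point load 74.8 at a = 2.7: Pa²(3L − a)/(6EI) = 1227/EI
  δ_0 = 3838/EI
Tip deflection under a unit load at B: L³/(3EI) = 52.49/EI.
Compatibility at B: δ_0 − R_B·δ_{BB} = 0, so R_B = 3838/52.49 = 73.12 kN.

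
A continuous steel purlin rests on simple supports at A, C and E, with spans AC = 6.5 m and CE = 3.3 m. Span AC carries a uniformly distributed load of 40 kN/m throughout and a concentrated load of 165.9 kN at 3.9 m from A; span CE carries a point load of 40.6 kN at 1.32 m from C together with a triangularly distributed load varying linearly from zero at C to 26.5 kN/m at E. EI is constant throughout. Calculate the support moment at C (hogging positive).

M_C = 291.8 kN·m

Release continuity at C by inserting a hinge; the redundant is the internal moment M_C. The primary structure is two simply-supported spans AC and CE.
Rotations at C on the released spans (each span's end-slope, ×1/EI):
  span AC: UDL 40: wL³/(24EI) = 457.7/EI
  span AC: point load 165.9 at a = 3.9: Pab(L + a)/(6LEI) = 448.6/EI
  span CE: point load 40.6 at a = 1.32: Pab(L + b)/(6LEI) = 28.3/EI
  span CE: triangular load, peak 26.5: 7w₀L³/(360EI) = 18.52/EI
  relative rotation θ_0 = (906.3 + 46.81)/EI = 953.1/EI
A unit hogging moment at C produces rotation L₁/(3EI) + L₂/(3EI) = 3.267/EI.
Compatibility: M_C·(L₁+L₂)/(3EI) = θ_0, giving M_C = 291.8 kN·m (hogging).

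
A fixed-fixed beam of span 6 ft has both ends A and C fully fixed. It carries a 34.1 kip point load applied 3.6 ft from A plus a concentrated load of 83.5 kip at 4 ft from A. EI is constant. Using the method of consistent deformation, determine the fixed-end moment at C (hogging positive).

Release both end moments; the primary structure is a simply-supported span AC with redundants M_A and M_C.
End rotations of the released simple span under the applied load (×1/EI):
  at A: point load 34.1 at a = 3.6: Pab(L + b)/(6LEI) = 68.75/EI
  at C: point load 34.1 at a = 3.6: Pab(L + a)/(6LEI) = 78.57/EI
  at A: point load 83.5 at a = 4: Pab(L + b)/(6LEI) = 148.4/EI
  at C: point load 83.5 at a = 4: Pab(L + a)/(6LEI) = 185.6/EI
  θ_A0 = 217.2/EI,  θ_C0 = 264.1/EI
Flexibility coefficients: a unit moment at one end gives L/(3EI) there and L/(6EI) at the far end, so f₁₁ = f₂₂ = 2/EI and f₁₂ = f₂₁ = 1/EI.
Compatibility — zero rotation at each built-in end:
  2 M_A + 1 M_C = 217.2
  1 M_A + 2 M_C = 264.1
Solving the pair gives M_A = 56.75 kip·ft and M_C = 103.7 kip·ft (hogging).

M_C = 103.7 kip·ft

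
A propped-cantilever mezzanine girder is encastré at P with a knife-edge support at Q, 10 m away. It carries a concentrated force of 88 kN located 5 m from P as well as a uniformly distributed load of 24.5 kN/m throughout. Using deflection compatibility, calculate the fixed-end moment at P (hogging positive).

M_P = 471.2 kN·m

Remove the prop at Q; the released (primary) structure is a cantilever built in at P.
Free-end deflection of the primary structure under the applied loading (downward +):
  point load 88 at a = 5: Pa²(3L − a)/(6EI) = 9167/EI
  UDL 24.5: wL⁴/(8EI) = 30625/EI
  δ_0 = 39792/EI
Flexibility coefficient — unit upward force at Q: δ_{QQ} = L³/(3EI) = 333.3/EI.
The prop prevents deflection at Q: R_Q = δ_0/δ_{QQ} = 39792/333.3 = 119.4 kN.
Moment equilibrium about P: M_P = Σ(load moments about P) − R_Q·L = 1665 − 119.4×10 = 471.2 kN·m.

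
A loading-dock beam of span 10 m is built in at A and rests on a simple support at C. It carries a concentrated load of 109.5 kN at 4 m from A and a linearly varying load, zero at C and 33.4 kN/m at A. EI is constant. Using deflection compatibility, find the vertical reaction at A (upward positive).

R_A = 220.3 kN

Choose R_C as the redundant. The primary structure is the cantilever fixed at A.
Deflection at C on the released cantilever, summing each load's contribution:
  point load 109.5 at a = 4: Pa²(3L − a)/(6EI) = 7592/EI
  triangular load, peak 33.4 at the fixed end: w₀L⁴/(30EI) = 11133/EI
  δ_0 = 18725/EI
Flexibility coefficient — unit upward force at C: δ_{CC} = L³/(3EI) = 333.3/EI.
The prop prevents deflection at C: R_C = δ_0/δ_{CC} = 18725/333.3 = 56.18 kN.
Vertical equilibrium: R_A = ΣP − R_C = 276.5 − 56.18 = 220.3 kN.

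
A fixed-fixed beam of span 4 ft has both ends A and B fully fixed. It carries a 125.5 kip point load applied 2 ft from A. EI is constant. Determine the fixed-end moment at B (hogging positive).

M_B = 62.75 kip·ft

Take the two fixed-end moments M_A, M_B as redundants; the released structure is the simple span AB.
On the primary (simply-supported) span, the end slopes from the loading are:
  at A: point load 125.5 at a = 2: Pab(L + b)/(6LEI) = 125.5/EI
  at B: point load 125.5 at a = 2: Pab(L + a)/(6LEI) = 125.5/EI
  θ_A0 = 125.5/EI,  θ_B0 = 125.5/EI
Flexibility coefficients: a unit moment at one end gives L/(3EI) there and L/(6EI) at the far end, so f₁₁ = f₂₂ = 1.333/EI and f₁₂ = f₂₁ = 0.6667/EI.
Compatibility — zero rotation at each built-in end:
  1.333 M_A + 0.6667 M_B = 125.5
  0.6667 M_A + 1.333 M_B = 125.5
Solving the pair gives M_A = 62.75 kip·ft and M_B = 62.75 kip·ft (hogging).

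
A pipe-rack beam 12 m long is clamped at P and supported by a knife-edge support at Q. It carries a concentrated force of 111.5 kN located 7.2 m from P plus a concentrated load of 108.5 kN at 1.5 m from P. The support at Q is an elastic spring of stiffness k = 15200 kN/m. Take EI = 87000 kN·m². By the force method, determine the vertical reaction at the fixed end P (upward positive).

R_P = 169.9 kN

Choose R_Q as the redundant. The primary structure is the cantilever fixed at P.
Downward deflection at the released point Q due to the loads:
  point load 111.5 at a = 7.2: Pa²(3L − a)/(6EI) = 27745/EI
  point load 108.5 at a = 1.5: Pa²(3L − a)/(6EI) = 1404/EI
  δ_0 = 29148/EI
Flexibility coefficient — unit upward force at Q: δ_{QQ} = L³/(3EI) = 576/EI.
With EI = 87000 kN·m²: δ_0 = 0.33504 m and δ_{QQ} = 0.006621 m/kN.
Compatibility — the spring shortens by R_Q/k under the reaction it provides: δ_0 − R_Q·δ_{QQ} = R_Q/k. With 1/k = 0.000066 m/kN, R_Q = δ_0 / (δ_{QQ} + 1/k) = 0.33504 / (0.006621 + 0.000066) = 50.11 kN.
Vertical equilibrium: R_P = ΣP − R_Q = 220 − 50.11 = 169.9 kN.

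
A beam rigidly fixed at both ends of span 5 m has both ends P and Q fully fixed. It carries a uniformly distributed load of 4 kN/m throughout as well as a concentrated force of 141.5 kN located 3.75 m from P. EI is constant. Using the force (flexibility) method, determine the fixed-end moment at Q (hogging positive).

M_Q = 107.8 kN·m

Take the two fixed-end moments M_P, M_Q as redundants; the released structure is the simple span PQ.
On the primary (simply-supported) span, the end slopes from the loading are:
  at P: UDL 4: wL³/(24EI) = 20.83/EI
  at Q: UDL 4: wL³/(24EI) = 20.83/EI
  at P: point load 141.5 at a = 3.75: Pab(L + b)/(6LEI) = 138.2/EI
  at Q: point load 141.5 at a = 3.75: Pab(L + a)/(6LEI) = 193.5/EI
  θ_P0 = 159/EI,  θ_Q0 = 214.3/EI
Flexibility coefficients: a unit moment at one end gives L/(3EI) there and L/(6EI) at the far end, so f₁₁ = f₂₂ = 1.667/EI and f₁₂ = f₂₁ = 0.8333/EI.
Compatibility — zero rotation at each built-in end:
  1.667 M_P + 0.8333 M_Q = 159
  0.8333 M_P + 1.667 M_Q = 214.3
Solving the pair gives M_P = 41.5 kN·m and M_Q = 107.8 kN·m (hogging).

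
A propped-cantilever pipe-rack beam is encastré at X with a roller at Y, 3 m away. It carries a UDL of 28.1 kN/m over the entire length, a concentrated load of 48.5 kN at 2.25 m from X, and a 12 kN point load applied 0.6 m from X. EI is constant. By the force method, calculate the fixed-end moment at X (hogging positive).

Remove the prop at Y; the released (primary) structure is a cantilever built in at X.
Downward deflection at the released point Y due to the loads:
  UDL 28.1: wL⁴/(8EI) = 284.5/EI
  point load 48.5 at a = 2.25: Pa²(3L − a)/(6EI) = 276.2/EI
  point load 12 at a = 0.6: Pa²(3L − a)/(6EI) = 6.048/EI
  δ_0 = 566.8/EI
Flexibility coefficient — unit upward force at Y: δ_{YY} = L³/(3EI) = 9/EI.
Compatibility at Y: δ_0 − R_Y·δ_{YY} = 0, so R_Y = 566.8/9 = 62.98 kN.
Moment equilibrium about X: M_X = Σ(load moments about X) − R_Y·L = 242.8 − 62.98×3 = 53.85 kN·m.

M_X = 53.85 kN·m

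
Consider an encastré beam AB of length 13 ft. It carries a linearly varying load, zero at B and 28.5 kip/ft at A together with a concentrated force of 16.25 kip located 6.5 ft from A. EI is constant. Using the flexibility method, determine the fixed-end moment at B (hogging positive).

Release both end moments; the primary structure is a simply-supported span AB with redundants M_A and M_B.
On the primary (simply-supported) span, the end slopes from the loading are:
  at A: triangular load, peak 28.5: w₀L³/(45EI) = 1391/EI
  at B: triangular load, peak 28.5: 7w₀L³/(360EI) = 1218/EI
  at A: point load 16.25 at a = 6.5: Pab(L + b)/(6LEI) = 171.6/EI
  at B: point load 16.25 at a = 6.5: Pab(L + a)/(6LEI) = 171.6/EI
  θ_A0 = 1563/EI,  θ_B0 = 1389/EI
Flexibility coefficients: a unit moment at one end gives L/(3EI) there and L/(6EI) at the far end, so f₁₁ = f₂₂ = 4.333/EI and f₁₂ = f₂₁ = 2.167/EI.
Compatibility — zero rotation at each built-in end:
  4.333 M_A + 2.167 M_B = 1563
  2.167 M_A + 4.333 M_B = 1389
Solving the pair gives M_A = 267.2 kip·ft and M_B = 187 kip·ft (hogging).

M_B = 187 kip·ft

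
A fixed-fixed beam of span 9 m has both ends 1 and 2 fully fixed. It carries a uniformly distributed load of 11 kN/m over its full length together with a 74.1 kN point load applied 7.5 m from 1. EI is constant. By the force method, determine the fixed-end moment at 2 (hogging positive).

M_2 = 151.4 kN·m

Take the two fixed-end moments M_1, M_2 as redundants; the released structure is the simple span 12.
On the primary (simply-supported) span, the end slopes from the loading are:
  at 1: UDL 11: wL³/(24EI) = 334.1/EI
  at 2: UDL 11: wL³/(24EI) = 334.1/EI
  at 1: point load 74.1 at a = 7.5: Pab(L + b)/(6LEI) = 162.1/EI
  at 2: point load 74.1 at a = 7.5: Pab(L + a)/(6LEI) = 254.7/EI
  θ_10 = 496.2/EI,  θ_20 = 588.8/EI
Flexibility coefficients: a unit moment at one end gives L/(3EI) there and L/(6EI) at the far end, so f₁₁ = f₂₂ = 3/EI and f₁₂ = f₂₁ = 1.5/EI.
Compatibility — zero rotation at each built-in end:
  3 M_1 + 1.5 M_2 = 496.2
  1.5 M_1 + 3 M_2 = 588.8
Solving the pair gives M_1 = 89.69 kN·m and M_2 = 151.4 kN·m (hogging).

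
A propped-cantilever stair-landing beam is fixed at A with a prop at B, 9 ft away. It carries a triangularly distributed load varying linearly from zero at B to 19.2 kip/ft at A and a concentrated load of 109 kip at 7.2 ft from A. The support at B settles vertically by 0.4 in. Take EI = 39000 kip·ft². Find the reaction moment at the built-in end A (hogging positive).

M_A = 246 kip·ft

Remove the prop at B; the released (primary) structure is a cantilever built in at A.
Primary-structure tip deflection at B by superposition:
  triangular load, peak 19.2 at the fixed end: w₀L⁴/(30EI) = 4199/EI
  point load 109 at a = 7.2: Pa²(3L − a)/(6EI) = 18647/EI
  δ_0 = 22846/EI
Flexibility coefficient — unit upward force at B: δ_{BB} = L³/(3EI) = 243/EI.
With EI = 39000 kip·ft²: δ_0 = 0.58579 ft and δ_{BB} = 0.006231 ft/kip.
Compatibility — the beam at B must follow the support down by 0.03333 ft: δ_0 − R_B·δ_{BB} = 0.03333, so R_B = (0.58579 − 0.03333)/0.006231 = 88.67 kip.
Moment equilibrium about A: M_A = Σ(load moments about A) − R_B·L = 1044 − 88.67×9 = 246 kip·ft.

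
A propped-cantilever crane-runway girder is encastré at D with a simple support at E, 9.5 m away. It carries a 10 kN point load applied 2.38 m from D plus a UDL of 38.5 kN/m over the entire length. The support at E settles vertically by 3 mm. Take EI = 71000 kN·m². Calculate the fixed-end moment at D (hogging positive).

M_D = 457 kN·m

Choose R_E as the redundant. The primary structure is the cantilever fixed at D.
Free-end deflection of the primary structure under the applied loading (downward +):
  point load 10 at a = 2.38: Pa²(3L − a)/(6EI) = 246.6/EI
  UDL 38.5: wL⁴/(8EI) = 39198/EI
  δ_0 = 39445/EI
Tip deflection under a unit load at E: L³/(3EI) = 285.8/EI.
With EI = 71000 kN·m²: δ_0 = 0.55556 m and δ_{EE} = 0.004025 m/kN.
Compatibility — the beam at E must follow the support down by 0.003 m: δ_0 − R_E·δ_{EE} = 0.003, so R_E = (0.55556 − 0.003)/0.004025 = 137.3 kN.
Moment equilibrium about D: M_D = Σ(load moments about D) − R_E·L = 1761 − 137.3×9.5 = 457 kN·m.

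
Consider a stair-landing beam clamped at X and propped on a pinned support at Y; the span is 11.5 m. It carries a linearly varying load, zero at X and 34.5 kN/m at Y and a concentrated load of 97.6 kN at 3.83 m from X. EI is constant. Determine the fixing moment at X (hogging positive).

M_X = 474 kN·m

Take the reaction at Y as the redundant and release it; the primary structure is a cantilever fixed at X.
Primary-structure tip deflection at Y by superposition:
  triangular load, peak 34.5 at the free end: 11w₀L⁴/(120EI) = 55312/EI
  point load 97.6 at a = 3.83: Pa²(3L − a)/(6EI) = 7318/EI
  δ_0 = 62631/EI
Flexibility coefficient — unit upward force at Y: δ_{YY} = L³/(3EI) = 507/EI.
The prop prevents deflection at Y: R_Y = δ_0/δ_{YY} = 62631/507 = 123.5 kN.
Moment equilibrium about X: M_X = Σ(load moments about X) − R_Y·L = 1895 − 123.5×11.5 = 474 kN·m.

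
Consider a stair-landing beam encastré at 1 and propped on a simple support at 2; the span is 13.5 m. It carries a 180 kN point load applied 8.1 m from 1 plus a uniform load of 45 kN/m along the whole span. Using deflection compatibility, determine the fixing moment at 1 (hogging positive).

Remove the prop at 2; the released (primary) structure is a cantilever built in at 1.
Free-end deflection of the primary structure under the applied loading (downward +):
  point load 180 at a = 8.1: Pa²(3L − a)/(6EI) = 63773/EI
  UDL 45: wL⁴/(8EI) = 186835/EI
  δ_0 = 250608/EI
Tip deflection under a unit load at 2: L³/(3EI) = 820.1/EI.
The prop prevents deflection at 2: R_2 = δ_0/δ_{22} = 250608/820.1 = 305.6 kN.
Moment equilibrium about 1: M_1 = Σ(load moments about 1) − R_2·L = 5559 − 305.6×13.5 = 1433 kN·m.

M_1 = 1433 kN·m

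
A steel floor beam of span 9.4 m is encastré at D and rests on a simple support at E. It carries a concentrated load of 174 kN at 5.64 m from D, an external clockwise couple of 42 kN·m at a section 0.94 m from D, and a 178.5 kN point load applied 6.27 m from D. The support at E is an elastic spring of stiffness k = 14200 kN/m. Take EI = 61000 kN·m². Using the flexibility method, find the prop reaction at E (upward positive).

Release the roller at E. Primary structure: cantilever fixed at D.
Downward deflection at the released point E due to the loads:
  point load 174 at a = 5.64: Pa²(3L − a)/(6EI) = 20811/EI
  clockwise couple 42 at a = 0.94: M₀a(2L − a)/(2EI) = 352.6/EI
  point load 178.5 at a = 6.27: Pa²(3L − a)/(6EI) = 25648/EI
  δ_0 = 46812/EI
Tip deflection under a unit load at E: L³/(3EI) = 276.9/EI.
With EI = 61000 kN·m²: δ_0 = 0.76741 m and δ_{EE} = 0.004539 m/kN.
Compatibility — the spring shortens by R_E/k under the reaction it provides: δ_0 − R_E·δ_{EE} = R_E/k. With 1/k = 0.00007 m/kN, R_E = δ_0 / (δ_{EE} + 1/k) = 0.76741 / (0.004539 + 0.00007) = 166.5 kN.

R_E = 166.5 kN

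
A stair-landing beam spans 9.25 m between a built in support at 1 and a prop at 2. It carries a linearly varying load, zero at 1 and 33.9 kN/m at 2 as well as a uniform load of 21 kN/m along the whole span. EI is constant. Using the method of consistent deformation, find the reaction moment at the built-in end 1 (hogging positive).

Remove the prop at 2; the released (primary) structure is a cantilever built in at 1.
Primary-structure tip deflection at 2 by superposition:
  triangular load, peak 33.9 at the free end: 11w₀L⁴/(120EI) = 22750/EI
  UDL 21: wL⁴/(8EI) = 19217/EI
  δ_0 = 41967/EI
Tip deflection under a unit load at 2: L³/(3EI) = 263.8/EI.
The prop prevents deflection at 2: R_2 = δ_0/δ_{22} = 41967/263.8 = 159.1 kN.
Moment equilibrium about 1: M_1 = Σ(load moments about 1) − R_2·L = 1865 − 159.1×9.25 = 393.8 kN·m.

M_1 = 393.8 kN·m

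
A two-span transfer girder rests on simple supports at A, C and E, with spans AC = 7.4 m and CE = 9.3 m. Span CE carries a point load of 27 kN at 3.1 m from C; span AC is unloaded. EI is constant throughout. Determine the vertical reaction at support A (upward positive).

Insert a hinge at C; M_C is the redundant, and each span becomes simply supported.
Discontinuity in slope at C on the released structure — sum the simple-span end rotations:
  span CE: point load 27 at a = 3.1: Pab(L + b)/(6LEI) = 144.2/EI
  relative rotation θ_0 = (0 + 144.2)/EI = 144.2/EI
A unit hogging moment at C produces rotation L₁/(3EI) + L₂/(3EI) = 5.567/EI.
Compatibility: M_C·(L₁+L₂)/(3EI) = θ_0, giving M_C = 25.9 kN·m (hogging).
Span AC, ΣM about A with M_C applied at C: R_C^{AC}·7.4 = 0 + 25.9, so R_C^{AC} = 3.499 kN and R_A = 0 − 3.499 = -3.499 kN.

R_A = -3.499 kN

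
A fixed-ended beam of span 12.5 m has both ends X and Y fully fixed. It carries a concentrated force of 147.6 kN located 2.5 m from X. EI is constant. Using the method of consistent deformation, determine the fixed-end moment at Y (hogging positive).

M_Y = 59.04 kN·m

Release both end moments; the primary structure is a simply-supported span XY with redundants M_X and M_Y.
On the primary (simply-supported) span, the end slopes from the loading are:
  at X: point load 147.6 at a = 2.5: Pab(L + b)/(6LEI) = 1107/EI
  at Y: point load 147.6 at a = 2.5: Pab(L + a)/(6LEI) = 738/EI
  θ_X0 = 1107/EI,  θ_Y0 = 738/EI
Flexibility coefficients: a unit moment at one end gives L/(3EI) there and L/(6EI) at the far end, so f₁₁ = f₂₂ = 4.167/EI and f₁₂ = f₂₁ = 2.083/EI.
Compatibility — zero rotation at each built-in end:
  4.167 M_X + 2.083 M_Y = 1107
  2.083 M_X + 4.167 M_Y = 738
Solving the pair gives M_X = 236.2 kN·m and M_Y = 59.04 kN·m (hogging).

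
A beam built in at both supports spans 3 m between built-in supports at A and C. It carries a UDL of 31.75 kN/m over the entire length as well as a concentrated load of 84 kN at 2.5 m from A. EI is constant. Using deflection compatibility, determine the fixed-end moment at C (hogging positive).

Take the two fixed-end moments M_A, M_C as redundants; the released structure is the simple span AC.
On the primary (simply-supported) span, the end slopes from the loading are:
  at A: UDL 31.75: wL³/(24EI) = 35.72/EI
  at C: UDL 31.75: wL³/(24EI) = 35.72/EI
  at A: point load 84 at a = 2.5: Pab(L + b)/(6LEI) = 20.42/EI
  at C: point load 84 at a = 2.5: Pab(L + a)/(6LEI) = 32.08/EI
  θ_A0 = 56.14/EI,  θ_C0 = 67.8/EI
Flexibility coefficients: a unit moment at one end gives L/(3EI) there and L/(6EI) at the far end, so f₁₁ = f₂₂ = 1/EI and f₁₂ = f₂₁ = 0.5/EI.
Compatibility — zero rotation at each built-in end:
  1 M_A + 0.5 M_C = 56.14
  0.5 M_A + 1 M_C = 67.8
Solving the pair gives M_A = 29.65 kN·m and M_C = 52.98 kN·m (hogging).

M_C = 52.98 kN·m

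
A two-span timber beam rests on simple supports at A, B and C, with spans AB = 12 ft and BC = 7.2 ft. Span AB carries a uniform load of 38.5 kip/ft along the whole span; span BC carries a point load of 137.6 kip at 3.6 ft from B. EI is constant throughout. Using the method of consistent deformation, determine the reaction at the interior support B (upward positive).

R_B = 411.5 kip

Release continuity at B by inserting a hinge; the redundant is the internal moment M_B. The primary structure is two simply-supported spans AB and BC.
Rotations at B on the released spans (each span's end-slope, ×1/EI):
  span AB: UDL 38.5: wL³/(24EI) = 2772/EI
  span BC: point load 137.6 at a = 3.6: Pab(L + b)/(6LEI) = 445.8/EI
  relative rotation θ_0 = (2772 + 445.8)/EI = 3218/EI
A unit hogging moment at B produces rotation L₁/(3EI) + L₂/(3EI) = 6.4/EI.
Compatibility: M_B·(L₁+L₂)/(3EI) = θ_0, giving M_B = 502.8 kip·ft (hogging).
Span AB, ΣM about A with M_B applied at B: R_B^{AB}·12 = 2772 + 502.8, so R_B^{AB} = 272.9 kip and R_A = 462 − 272.9 = 189.1 kip.
Span BC, ΣM about C: R_B^{BC}·7.2 = 495.4 + 502.8, so R_B^{BC} = 138.6 kip and R_C = 137.6 − 138.6 = -1.031 kip.
R_B = 272.9 + 138.6 = 411.5 kip.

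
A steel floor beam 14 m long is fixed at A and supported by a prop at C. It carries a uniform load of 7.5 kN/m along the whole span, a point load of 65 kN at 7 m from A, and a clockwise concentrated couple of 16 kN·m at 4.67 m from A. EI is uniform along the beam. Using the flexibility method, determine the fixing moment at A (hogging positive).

M_A = 357 kN·m

Remove the prop at C; the released (primary) structure is a cantilever built in at A.
Downward deflection at the released point C due to the loads:
  UDL 7.5: wL⁴/(8EI) = 36015/EI
  point load 65 at a = 7: Pa²(3L − a)/(6EI) = 18579/EI
  clockwise couple 16 at a = 4.67: M₀a(2L − a)/(2EI) = 871.6/EI
  δ_0 = 55466/EI
Tip deflection under a unit load at C: L³/(3EI) = 914.7/EI.
The prop prevents deflection at C: R_C = δ_0/δ_{CC} = 55466/914.7 = 60.64 kN.
Moment equilibrium about A: M_A = Σ(load moments about A) − R_C·L = 1206 − 60.64×14 = 357 kN·m.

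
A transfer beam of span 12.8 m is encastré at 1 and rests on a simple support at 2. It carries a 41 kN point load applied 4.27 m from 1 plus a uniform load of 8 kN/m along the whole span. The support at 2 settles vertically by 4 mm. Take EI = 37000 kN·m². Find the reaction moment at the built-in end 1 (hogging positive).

M_1 = 263.8 kN·m

Release the roller at 2. Primary structure: cantilever fixed at 1.
Primary-structure tip deflection at 2 by superposition:
  point load 41 at a = 4.27: Pa²(3L − a)/(6EI) = 4252/EI
  UDL 8: wL⁴/(8EI) = 26844/EI
  δ_0 = 31096/EI
Flexibility coefficient — unit upward force at 2: δ_{22} = L³/(3EI) = 699.1/EI.
With EI = 37000 kN·m²: δ_0 = 0.84043 m and δ_{22} = 0.018893 m/kN.
Compatibility — the beam at 2 must follow the support down by 0.004 m: δ_0 − R_2·δ_{22} = 0.004, so R_2 = (0.84043 − 0.004)/0.018893 = 44.27 kN.
Moment equilibrium about 1: M_1 = Σ(load moments about 1) − R_2·L = 830.4 − 44.27×12.8 = 263.8 kN·m.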